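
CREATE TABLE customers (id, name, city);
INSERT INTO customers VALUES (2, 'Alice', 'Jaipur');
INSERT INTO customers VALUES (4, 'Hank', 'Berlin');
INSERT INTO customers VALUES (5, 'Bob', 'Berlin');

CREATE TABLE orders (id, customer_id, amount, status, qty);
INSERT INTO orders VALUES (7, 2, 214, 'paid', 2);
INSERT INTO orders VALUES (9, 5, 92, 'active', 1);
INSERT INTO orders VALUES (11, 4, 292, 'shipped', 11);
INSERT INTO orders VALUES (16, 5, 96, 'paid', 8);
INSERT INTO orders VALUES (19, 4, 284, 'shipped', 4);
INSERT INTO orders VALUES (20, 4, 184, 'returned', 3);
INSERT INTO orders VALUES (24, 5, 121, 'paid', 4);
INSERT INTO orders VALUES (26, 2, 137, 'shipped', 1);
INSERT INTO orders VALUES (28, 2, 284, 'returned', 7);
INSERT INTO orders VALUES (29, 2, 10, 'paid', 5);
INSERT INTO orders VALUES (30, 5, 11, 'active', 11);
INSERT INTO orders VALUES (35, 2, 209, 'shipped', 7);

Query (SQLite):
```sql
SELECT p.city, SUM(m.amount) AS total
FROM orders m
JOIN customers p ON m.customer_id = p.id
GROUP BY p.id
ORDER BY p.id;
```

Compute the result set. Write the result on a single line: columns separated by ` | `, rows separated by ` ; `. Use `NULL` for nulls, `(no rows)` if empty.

Join each orders row to its customers via customer_id.
Group joined rows by customers.id; compute SUM(m.amount) per group.
  2: ids {7, 26, 28, 29, 35} → SUM(m.amount)=854
  4: ids {11, 19, 20} → SUM(m.amount)=760
  5: ids {9, 16, 24, 30} → SUM(m.amount)=320

Jaipur | 854 ; Berlin | 760 ; Berlin | 320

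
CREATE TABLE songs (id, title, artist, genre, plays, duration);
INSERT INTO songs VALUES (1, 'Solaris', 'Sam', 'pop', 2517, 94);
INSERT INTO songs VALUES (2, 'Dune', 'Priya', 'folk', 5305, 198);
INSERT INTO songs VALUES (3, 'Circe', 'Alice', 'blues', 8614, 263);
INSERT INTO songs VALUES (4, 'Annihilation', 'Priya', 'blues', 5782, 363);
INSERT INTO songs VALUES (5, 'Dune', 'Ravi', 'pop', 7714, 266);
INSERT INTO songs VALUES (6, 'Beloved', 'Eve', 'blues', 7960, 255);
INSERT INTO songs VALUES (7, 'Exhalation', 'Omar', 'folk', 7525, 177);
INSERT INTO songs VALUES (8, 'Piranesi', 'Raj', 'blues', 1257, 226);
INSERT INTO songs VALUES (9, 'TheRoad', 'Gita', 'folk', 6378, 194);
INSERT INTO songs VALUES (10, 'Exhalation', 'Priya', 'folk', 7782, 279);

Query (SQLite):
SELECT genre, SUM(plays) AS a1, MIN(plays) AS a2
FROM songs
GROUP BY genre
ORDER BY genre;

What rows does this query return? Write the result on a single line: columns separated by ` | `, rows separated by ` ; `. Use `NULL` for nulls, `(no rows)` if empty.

blues | 23613 | 1257 ; folk | 26990 | 5305 ; pop | 10231 | 2517

Group songs by genre.
Per group compute: SUM(plays), MIN(plays).
  blues: ids {3, 4, 6, 8} → SUM(plays)=23613, MIN(plays)=1257
  folk: ids {2, 7, 9, 10} → SUM(plays)=26990, MIN(plays)=5305
  pop: ids {1, 5} → SUM(plays)=10231, MIN(plays)=2517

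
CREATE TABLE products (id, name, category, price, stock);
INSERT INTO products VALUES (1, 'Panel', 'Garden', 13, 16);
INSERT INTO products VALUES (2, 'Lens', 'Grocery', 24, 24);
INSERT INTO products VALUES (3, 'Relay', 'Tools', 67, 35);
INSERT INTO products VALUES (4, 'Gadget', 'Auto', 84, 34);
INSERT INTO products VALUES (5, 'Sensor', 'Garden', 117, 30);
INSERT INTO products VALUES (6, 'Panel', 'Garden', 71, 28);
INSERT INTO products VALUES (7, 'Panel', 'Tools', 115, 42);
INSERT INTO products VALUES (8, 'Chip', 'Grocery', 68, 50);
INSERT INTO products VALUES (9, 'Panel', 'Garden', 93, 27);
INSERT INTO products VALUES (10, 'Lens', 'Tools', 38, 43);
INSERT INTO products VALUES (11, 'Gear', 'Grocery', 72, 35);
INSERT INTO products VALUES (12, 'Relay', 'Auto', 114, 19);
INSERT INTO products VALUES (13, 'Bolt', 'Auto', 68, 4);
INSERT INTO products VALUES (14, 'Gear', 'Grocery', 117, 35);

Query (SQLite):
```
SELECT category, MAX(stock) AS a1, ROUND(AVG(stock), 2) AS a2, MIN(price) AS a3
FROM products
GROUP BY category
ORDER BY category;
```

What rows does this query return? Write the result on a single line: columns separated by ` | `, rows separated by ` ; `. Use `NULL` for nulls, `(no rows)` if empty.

Auto | 34 | 19 | 68 ; Garden | 30 | 25.25 | 13 ; Grocery | 50 | 36 | 24 ; Tools | 43 | 40 | 38

Group products by category.
Per group compute: MAX(stock), ROUND(AVG(stock), 2), MIN(price).
  Auto: ids {4, 12, 13} → MAX(stock)=34, ROUND(AVG(stock), 2)=19, MIN(price)=68
  Garden: ids {1, 5, 6, 9} → MAX(stock)=30, ROUND(AVG(stock), 2)=25.25, MIN(price)=13
  Grocery: ids {2, 8, 11, 14} → MAX(stock)=50, ROUND(AVG(stock), 2)=36, MIN(price)=24
  Tools: ids {3, 7, 10} → MAX(stock)=43, ROUND(AVG(stock), 2)=40, MIN(price)=38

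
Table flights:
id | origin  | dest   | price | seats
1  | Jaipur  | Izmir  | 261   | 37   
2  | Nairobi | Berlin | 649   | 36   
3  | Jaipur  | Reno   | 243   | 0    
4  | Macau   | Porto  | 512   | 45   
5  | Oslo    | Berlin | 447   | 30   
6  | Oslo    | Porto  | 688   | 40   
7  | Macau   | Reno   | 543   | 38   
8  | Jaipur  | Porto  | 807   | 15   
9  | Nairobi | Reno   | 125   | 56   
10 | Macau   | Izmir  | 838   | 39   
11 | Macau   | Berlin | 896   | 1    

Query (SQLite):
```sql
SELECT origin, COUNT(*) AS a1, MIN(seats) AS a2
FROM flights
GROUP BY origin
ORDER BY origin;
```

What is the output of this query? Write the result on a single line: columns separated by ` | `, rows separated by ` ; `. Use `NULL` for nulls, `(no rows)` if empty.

Jaipur | 3 | 0 ; Macau | 4 | 1 ; Nairobi | 2 | 36 ; Oslo | 2 | 30

Group flights by origin.
Per group compute: COUNT(*), MIN(seats).
  Jaipur: ids {1, 3, 8} → COUNT(*)=3, MIN(seats)=0
  Macau: ids {4, 7, 10, 11} → COUNT(*)=4, MIN(seats)=1
  Nairobi: ids {2, 9} → COUNT(*)=2, MIN(seats)=36
  Oslo: ids {5, 6} → COUNT(*)=2, MIN(seats)=30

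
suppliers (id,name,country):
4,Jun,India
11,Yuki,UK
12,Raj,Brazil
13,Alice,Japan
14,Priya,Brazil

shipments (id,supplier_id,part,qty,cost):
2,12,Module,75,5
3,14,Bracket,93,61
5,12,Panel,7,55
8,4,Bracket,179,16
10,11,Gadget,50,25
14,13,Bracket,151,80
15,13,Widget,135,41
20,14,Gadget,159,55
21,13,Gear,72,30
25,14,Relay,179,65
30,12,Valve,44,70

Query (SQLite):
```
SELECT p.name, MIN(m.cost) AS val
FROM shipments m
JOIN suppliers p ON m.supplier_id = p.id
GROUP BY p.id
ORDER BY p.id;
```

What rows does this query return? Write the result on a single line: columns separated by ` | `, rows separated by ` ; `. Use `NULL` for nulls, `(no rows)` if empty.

Jun | 16 ; Yuki | 25 ; Raj | 5 ; Alice | 30 ; Priya | 55

Join each shipments row to its suppliers via supplier_id.
Group joined rows by suppliers.id; compute MIN(m.cost) per group.
  4: ids {8} → MIN(m.cost)=16
  11: ids {10} → MIN(m.cost)=25
  12: ids {2, 5, 30} → MIN(m.cost)=5
  13: ids {14, 15, 21} → MIN(m.cost)=30
  14: ids {3, 20, 25} → MIN(m.cost)=55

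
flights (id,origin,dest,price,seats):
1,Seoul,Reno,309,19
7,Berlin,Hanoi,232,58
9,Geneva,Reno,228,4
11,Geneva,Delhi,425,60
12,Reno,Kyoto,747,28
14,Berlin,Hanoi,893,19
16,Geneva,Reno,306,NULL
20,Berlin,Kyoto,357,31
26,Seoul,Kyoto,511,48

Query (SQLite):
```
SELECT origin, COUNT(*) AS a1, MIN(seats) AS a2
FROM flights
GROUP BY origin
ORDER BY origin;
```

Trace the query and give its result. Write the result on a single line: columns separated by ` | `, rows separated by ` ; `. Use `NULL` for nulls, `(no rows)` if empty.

Group flights by origin.
Per group compute: COUNT(*), MIN(seats).
  Berlin: ids {7, 14, 20} → COUNT(*)=3, MIN(seats)=19
  Geneva: ids {9, 11, 16} → COUNT(*)=3, MIN(seats)=4
  Reno: ids {12} → COUNT(*)=1, MIN(seats)=28
  Seoul: ids {1, 26} → COUNT(*)=2, MIN(seats)=19

Berlin | 3 | 19 ; Geneva | 3 | 4 ; Reno | 1 | 28 ; Seoul | 2 | 19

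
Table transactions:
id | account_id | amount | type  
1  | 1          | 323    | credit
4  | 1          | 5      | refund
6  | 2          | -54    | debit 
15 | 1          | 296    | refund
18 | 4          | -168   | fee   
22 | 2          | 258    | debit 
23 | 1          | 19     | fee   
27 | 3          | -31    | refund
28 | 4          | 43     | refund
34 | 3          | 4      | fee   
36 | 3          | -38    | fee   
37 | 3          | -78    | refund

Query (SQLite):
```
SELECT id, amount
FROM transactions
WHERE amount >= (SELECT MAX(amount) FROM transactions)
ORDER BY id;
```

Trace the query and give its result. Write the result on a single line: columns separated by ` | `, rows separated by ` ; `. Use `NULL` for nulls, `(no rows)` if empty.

Scalar subquery: MAX(amount) over all transactions rows = 323.
Keep rows where amount >= that value.

1 | 323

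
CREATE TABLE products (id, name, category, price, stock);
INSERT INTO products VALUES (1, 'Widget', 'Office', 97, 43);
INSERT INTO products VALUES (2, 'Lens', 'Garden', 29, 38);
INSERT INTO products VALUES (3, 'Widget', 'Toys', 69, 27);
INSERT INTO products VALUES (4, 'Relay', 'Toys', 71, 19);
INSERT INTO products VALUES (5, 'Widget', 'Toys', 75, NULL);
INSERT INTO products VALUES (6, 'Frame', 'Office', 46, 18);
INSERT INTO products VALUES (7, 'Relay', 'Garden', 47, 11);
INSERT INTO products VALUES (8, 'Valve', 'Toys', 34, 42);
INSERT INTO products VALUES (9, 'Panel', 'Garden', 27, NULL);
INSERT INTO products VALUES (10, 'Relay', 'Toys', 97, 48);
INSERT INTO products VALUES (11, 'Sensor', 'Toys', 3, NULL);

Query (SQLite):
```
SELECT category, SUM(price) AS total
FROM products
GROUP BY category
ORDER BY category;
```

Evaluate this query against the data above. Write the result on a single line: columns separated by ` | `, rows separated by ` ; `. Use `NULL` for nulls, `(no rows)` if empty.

Garden | 103 ; Office | 143 ; Toys | 349

Partition products by category; compute SUM(price) within each group.
  Garden: ids {2, 7, 9} → SUM(price)=103
  Office: ids {1, 6} → SUM(price)=143
  Toys: ids {3, 4, 5, 8, 10, 11} → SUM(price)=349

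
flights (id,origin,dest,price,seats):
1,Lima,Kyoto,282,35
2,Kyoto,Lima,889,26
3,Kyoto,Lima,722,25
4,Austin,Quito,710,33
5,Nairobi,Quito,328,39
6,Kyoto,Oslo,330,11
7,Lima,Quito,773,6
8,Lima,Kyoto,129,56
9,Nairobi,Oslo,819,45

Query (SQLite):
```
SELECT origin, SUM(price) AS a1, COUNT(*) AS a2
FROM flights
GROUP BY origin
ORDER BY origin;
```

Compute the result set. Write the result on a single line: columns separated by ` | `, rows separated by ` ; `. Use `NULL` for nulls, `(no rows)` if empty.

Group flights by origin.
Per group compute: SUM(price), COUNT(*).
  Austin: ids {4} → SUM(price)=710, COUNT(*)=1
  Kyoto: ids {2, 3, 6} → SUM(price)=1941, COUNT(*)=3
  Lima: ids {1, 7, 8} → SUM(price)=1184, COUNT(*)=3
  Nairobi: ids {5, 9} → SUM(price)=1147, COUNT(*)=2

Austin | 710 | 1 ; Kyoto | 1941 | 3 ; Lima | 1184 | 3 ; Nairobi | 1147 | 2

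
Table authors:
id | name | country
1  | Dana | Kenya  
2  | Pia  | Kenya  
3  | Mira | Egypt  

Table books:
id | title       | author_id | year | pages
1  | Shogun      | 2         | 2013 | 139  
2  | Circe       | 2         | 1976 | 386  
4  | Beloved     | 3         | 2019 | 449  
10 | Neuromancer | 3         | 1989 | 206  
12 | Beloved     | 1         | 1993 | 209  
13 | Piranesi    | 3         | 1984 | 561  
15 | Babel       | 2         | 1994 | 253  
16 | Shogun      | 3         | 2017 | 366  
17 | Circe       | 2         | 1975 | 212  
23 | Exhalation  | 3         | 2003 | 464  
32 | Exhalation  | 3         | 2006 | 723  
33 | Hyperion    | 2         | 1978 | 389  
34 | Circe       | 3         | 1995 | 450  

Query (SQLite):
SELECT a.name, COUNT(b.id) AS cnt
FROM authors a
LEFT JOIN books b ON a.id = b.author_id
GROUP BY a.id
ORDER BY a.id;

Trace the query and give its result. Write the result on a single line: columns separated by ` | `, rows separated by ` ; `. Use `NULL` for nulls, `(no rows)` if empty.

Dana | 1 ; Pia | 5 ; Mira | 7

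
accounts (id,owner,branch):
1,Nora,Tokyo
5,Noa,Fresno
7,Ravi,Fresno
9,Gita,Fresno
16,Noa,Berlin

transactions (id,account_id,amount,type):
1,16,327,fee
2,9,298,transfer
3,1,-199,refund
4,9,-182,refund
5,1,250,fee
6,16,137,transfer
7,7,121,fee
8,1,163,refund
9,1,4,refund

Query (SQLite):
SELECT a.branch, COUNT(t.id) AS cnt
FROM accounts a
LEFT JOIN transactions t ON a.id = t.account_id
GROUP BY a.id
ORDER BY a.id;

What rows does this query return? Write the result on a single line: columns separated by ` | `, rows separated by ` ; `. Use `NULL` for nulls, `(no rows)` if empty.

LEFT JOIN keeps every accounts row; unmatched ones get NULL for transactions columns.
Group by accounts.id and compute COUNT(t.id). COUNT(col) of an all-NULL group is 0.
  1: ids {3, 5, 8, 9} → COUNT(t.id)=4
  5: ids {—} → COUNT(t.id)=0
  7: ids {7} → COUNT(t.id)=1
  9: ids {2, 4} → COUNT(t.id)=2
  16: ids {1, 6} → COUNT(t.id)=2

Tokyo | 4 ; Fresno | 0 ; Fresno | 1 ; Fresno | 2 ; Berlin | 2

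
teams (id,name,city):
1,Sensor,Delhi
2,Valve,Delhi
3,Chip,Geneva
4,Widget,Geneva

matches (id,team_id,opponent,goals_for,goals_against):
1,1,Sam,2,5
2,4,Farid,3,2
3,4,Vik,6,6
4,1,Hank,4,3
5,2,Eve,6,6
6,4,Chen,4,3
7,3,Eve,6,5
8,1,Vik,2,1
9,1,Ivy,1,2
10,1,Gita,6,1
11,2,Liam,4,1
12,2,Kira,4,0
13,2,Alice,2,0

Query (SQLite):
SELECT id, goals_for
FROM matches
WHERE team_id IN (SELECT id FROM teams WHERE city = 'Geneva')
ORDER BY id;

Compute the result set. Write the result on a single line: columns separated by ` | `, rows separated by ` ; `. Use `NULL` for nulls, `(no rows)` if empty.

Inner query: teams.id where city = 'Geneva'.
Outer: keep matches rows whose team_id is in that set.
Inner query → {3, 4}

2 | 3 ; 3 | 6 ; 6 | 4 ; 7 | 6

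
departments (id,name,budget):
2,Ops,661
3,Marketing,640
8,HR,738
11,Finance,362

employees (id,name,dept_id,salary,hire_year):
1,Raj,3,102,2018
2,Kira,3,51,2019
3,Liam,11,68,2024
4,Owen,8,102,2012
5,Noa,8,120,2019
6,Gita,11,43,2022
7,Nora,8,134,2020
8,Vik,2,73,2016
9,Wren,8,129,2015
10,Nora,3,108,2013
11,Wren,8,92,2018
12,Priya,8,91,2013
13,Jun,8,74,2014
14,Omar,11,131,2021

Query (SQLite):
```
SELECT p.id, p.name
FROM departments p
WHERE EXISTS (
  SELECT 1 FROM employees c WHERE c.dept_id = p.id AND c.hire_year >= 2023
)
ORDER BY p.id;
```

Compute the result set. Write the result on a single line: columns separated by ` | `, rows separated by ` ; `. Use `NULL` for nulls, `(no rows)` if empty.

11 | Finance

For each departments row, check whether any employees with matching dept_id has hire_year >= 2023.
Keep rows where that is true.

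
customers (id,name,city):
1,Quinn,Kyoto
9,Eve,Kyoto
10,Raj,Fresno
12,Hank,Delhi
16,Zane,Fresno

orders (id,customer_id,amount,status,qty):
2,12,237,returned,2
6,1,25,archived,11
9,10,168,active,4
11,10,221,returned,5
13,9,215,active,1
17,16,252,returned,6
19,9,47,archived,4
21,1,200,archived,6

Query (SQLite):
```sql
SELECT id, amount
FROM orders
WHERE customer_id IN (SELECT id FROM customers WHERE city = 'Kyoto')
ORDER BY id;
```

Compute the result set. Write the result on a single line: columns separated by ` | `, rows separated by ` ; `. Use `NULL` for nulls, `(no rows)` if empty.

Inner query: customers.id where city = 'Kyoto'.
Outer: keep orders rows whose customer_id is in that set.
Inner query → {1, 9}

6 | 25 ; 13 | 215 ; 19 | 47 ; 21 | 200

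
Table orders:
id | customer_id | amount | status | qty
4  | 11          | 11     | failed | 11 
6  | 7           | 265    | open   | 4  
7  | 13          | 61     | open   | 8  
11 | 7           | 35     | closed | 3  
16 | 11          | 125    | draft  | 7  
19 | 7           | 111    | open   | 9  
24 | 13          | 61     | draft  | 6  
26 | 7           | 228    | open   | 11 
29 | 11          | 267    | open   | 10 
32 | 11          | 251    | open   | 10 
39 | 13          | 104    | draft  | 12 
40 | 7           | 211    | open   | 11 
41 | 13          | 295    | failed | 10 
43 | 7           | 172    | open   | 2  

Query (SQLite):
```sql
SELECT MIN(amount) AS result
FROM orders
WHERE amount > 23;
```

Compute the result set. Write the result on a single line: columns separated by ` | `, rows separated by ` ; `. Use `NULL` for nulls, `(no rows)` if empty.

35

Rows where amount > 23 → amount values: [265, 61, 35, 125, 111, 61, 228, 267, 251, 104, 211, 295, 172].
MIN of non-NULL values = 35.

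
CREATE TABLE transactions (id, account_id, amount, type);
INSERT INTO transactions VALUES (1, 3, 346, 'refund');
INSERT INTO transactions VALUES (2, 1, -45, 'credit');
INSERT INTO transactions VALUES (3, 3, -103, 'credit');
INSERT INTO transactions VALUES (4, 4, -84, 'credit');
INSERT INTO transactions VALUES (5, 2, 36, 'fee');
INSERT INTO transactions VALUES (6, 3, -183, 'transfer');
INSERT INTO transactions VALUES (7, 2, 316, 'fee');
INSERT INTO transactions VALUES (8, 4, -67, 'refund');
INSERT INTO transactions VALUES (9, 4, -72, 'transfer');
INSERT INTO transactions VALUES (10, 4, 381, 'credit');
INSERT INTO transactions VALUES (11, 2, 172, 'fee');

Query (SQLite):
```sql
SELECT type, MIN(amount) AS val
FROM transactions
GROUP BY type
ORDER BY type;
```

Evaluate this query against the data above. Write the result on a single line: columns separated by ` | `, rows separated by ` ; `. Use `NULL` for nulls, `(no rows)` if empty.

credit | -103 ; fee | 36 ; refund | -67 ; transfer | -183

Partition transactions by type; compute MIN(amount) within each group.
  credit: ids {2, 3, 4, 10} → MIN(amount)=-103
  fee: ids {5, 7, 11} → MIN(amount)=36
  refund: ids {1, 8} → MIN(amount)=-67
  transfer: ids {6, 9} → MIN(amount)=-183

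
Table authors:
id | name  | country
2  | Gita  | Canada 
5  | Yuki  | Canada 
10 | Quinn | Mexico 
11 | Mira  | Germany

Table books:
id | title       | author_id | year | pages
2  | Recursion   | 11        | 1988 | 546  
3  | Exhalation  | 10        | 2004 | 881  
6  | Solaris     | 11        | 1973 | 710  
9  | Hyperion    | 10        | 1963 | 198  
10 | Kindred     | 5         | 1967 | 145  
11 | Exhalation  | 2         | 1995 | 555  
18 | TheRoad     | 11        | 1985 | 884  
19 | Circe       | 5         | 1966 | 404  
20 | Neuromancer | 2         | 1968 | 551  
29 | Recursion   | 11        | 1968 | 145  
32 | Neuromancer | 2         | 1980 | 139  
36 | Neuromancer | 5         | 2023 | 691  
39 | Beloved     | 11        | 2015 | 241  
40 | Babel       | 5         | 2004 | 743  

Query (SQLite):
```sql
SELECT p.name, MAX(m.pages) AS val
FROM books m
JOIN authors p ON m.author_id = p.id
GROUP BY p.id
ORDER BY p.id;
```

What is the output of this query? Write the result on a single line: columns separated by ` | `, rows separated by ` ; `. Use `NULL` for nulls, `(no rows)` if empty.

Join each books row to its authors via author_id.
Group joined rows by authors.id; compute MAX(m.pages) per group.
  2: ids {11, 20, 32} → MAX(m.pages)=555
  5: ids {10, 19, 36, 40} → MAX(m.pages)=743
  10: ids {3, 9} → MAX(m.pages)=881
  11: ids {2, 6, 18, 29, 39} → MAX(m.pages)=884

Gita | 555 ; Yuki | 743 ; Quinn | 881 ; Mira | 884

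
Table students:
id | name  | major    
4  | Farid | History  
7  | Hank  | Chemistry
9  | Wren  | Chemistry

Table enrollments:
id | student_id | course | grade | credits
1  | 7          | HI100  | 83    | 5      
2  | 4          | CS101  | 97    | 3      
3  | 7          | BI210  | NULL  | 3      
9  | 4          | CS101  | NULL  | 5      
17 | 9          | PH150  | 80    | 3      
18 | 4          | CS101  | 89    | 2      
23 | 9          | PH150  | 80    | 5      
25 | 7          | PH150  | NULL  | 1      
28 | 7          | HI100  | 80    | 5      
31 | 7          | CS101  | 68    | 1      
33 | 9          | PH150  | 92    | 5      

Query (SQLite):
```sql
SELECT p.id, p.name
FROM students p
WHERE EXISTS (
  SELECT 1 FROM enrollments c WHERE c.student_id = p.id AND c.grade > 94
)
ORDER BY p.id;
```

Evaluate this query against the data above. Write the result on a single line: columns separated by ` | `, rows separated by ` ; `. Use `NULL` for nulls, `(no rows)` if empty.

4 | Farid

For each students row, check whether any enrollments with matching student_id has grade > 94.
Keep rows where that is true.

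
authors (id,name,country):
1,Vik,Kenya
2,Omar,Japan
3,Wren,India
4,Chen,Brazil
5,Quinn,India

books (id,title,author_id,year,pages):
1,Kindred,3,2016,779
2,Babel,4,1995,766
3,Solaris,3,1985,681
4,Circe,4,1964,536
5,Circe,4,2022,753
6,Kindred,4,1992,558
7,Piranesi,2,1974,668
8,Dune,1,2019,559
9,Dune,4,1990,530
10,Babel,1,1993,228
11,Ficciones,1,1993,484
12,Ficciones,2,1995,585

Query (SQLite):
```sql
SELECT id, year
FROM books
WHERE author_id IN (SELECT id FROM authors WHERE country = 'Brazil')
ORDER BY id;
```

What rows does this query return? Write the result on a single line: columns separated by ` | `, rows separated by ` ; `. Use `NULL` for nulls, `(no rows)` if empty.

2 | 1995 ; 4 | 1964 ; 5 | 2022 ; 6 | 1992 ; 9 | 1990

Inner query: authors.id where country = 'Brazil'.
Outer: keep books rows whose author_id is in that set.
Inner query → {4}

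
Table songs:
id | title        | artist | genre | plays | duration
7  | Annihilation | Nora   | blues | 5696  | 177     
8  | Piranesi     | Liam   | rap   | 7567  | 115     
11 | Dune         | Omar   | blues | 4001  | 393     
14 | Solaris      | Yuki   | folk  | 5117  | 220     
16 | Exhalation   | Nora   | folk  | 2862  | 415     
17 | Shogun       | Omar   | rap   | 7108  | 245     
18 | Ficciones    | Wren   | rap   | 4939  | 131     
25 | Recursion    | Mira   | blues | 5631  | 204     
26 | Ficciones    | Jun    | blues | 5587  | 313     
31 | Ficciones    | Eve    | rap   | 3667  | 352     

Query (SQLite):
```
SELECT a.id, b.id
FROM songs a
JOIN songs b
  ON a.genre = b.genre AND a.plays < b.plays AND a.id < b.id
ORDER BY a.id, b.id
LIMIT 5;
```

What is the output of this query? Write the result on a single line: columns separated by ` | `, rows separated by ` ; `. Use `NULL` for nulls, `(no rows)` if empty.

Pairs (a,b) with same genre, a.plays < b.plays, a.id < b.id.
genre groups: blues:{7,11,25,26} folk:{14,16} rap:{8,17,18,31}
Ordered by (a.id, b.id); first 5.

11 | 25 ; 11 | 26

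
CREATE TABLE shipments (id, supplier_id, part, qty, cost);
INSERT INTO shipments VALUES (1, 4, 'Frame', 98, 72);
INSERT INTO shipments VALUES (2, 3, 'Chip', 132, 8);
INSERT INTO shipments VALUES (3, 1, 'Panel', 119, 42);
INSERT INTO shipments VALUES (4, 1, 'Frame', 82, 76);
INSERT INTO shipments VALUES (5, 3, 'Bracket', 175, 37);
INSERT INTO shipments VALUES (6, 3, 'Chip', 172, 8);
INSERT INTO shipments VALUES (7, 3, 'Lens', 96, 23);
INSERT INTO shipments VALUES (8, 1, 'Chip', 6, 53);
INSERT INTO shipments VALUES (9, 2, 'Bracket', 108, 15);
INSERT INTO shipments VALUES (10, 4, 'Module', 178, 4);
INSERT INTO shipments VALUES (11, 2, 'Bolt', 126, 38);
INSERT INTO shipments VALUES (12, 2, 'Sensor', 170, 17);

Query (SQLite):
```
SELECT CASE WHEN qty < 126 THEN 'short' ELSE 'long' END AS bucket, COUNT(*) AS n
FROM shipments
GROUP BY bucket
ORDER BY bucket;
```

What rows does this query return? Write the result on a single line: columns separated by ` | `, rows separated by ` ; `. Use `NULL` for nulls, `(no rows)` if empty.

long | 6 ; short | 6

Bucket rows by qty < 126 → 'short' else 'long'; count each bucket.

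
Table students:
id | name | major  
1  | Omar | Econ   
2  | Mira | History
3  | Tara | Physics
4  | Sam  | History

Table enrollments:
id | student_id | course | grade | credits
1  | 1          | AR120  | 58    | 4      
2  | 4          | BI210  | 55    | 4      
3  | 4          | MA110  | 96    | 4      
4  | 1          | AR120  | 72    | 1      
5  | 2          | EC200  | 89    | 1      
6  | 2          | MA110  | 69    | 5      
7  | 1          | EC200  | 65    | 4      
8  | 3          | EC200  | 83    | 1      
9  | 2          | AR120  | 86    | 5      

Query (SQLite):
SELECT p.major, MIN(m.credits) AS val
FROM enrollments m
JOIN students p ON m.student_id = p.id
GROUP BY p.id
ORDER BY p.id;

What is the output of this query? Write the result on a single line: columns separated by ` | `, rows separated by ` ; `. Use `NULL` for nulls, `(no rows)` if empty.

Join each enrollments row to its students via student_id.
Group joined rows by students.id; compute MIN(m.credits) per group.
  1: ids {1, 4, 7} → MIN(m.credits)=1
  2: ids {5, 6, 9} → MIN(m.credits)=1
  3: ids {8} → MIN(m.credits)=1
  4: ids {2, 3} → MIN(m.credits)=4

Econ | 1 ; History | 1 ; Physics | 1 ; History | 4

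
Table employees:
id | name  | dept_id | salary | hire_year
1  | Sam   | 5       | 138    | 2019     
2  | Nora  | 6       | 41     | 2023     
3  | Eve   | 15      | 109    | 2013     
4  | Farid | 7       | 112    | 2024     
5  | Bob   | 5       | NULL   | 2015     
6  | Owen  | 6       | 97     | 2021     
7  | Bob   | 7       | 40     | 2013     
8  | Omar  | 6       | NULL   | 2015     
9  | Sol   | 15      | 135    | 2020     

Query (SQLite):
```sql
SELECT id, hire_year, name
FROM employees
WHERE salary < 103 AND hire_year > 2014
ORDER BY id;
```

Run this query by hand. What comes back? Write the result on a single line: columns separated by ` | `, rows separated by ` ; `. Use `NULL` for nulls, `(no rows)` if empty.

salary < 103: ids {2, 6, 7}
hire_year > 2014: ids {1, 2, 4, 5, 6, 8, 9}
Combine with AND.

2 | 2023 | Nora ; 6 | 2021 | Owen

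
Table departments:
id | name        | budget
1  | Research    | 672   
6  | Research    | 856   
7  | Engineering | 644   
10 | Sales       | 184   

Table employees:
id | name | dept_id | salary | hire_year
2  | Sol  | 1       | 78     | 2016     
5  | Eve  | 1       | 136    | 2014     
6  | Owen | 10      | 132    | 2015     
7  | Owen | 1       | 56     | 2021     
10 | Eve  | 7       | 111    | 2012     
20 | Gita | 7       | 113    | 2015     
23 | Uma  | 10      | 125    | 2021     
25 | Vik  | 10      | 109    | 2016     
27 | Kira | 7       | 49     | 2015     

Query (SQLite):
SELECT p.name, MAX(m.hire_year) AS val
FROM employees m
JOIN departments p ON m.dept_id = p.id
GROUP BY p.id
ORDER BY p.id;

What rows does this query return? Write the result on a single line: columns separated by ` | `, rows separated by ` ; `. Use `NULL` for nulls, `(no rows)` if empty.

Join each employees row to its departments via dept_id.
Group joined rows by departments.id; compute MAX(m.hire_year) per group.
  1: ids {2, 5, 7} → MAX(m.hire_year)=2021
  7: ids {10, 20, 27} → MAX(m.hire_year)=2015
  10: ids {6, 23, 25} → MAX(m.hire_year)=2021

Research | 2021 ; Engineering | 2015 ; Sales | 2021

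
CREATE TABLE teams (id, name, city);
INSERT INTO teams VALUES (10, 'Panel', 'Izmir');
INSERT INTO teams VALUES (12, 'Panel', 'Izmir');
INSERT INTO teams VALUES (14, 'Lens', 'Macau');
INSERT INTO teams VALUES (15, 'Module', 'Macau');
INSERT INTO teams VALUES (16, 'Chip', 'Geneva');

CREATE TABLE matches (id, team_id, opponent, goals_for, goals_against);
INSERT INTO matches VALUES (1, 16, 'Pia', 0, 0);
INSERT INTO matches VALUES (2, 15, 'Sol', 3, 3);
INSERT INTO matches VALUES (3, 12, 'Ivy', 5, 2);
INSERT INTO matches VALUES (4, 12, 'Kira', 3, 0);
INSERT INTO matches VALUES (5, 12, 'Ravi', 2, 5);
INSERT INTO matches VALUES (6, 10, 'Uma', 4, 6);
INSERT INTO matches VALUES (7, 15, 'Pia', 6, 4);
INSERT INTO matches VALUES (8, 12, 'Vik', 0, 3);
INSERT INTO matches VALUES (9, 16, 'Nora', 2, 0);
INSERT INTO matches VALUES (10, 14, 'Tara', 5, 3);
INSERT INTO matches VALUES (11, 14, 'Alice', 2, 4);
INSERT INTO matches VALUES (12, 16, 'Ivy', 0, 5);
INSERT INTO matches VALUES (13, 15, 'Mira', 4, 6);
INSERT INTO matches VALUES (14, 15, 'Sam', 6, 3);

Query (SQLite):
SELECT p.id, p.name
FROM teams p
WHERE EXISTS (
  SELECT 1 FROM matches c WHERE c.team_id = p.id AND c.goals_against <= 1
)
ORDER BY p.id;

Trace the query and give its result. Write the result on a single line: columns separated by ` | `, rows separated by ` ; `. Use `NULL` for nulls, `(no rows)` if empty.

12 | Panel ; 16 | Chip

For each teams row, check whether any matches with matching team_id has goals_against <= 1.
Keep rows where that is true.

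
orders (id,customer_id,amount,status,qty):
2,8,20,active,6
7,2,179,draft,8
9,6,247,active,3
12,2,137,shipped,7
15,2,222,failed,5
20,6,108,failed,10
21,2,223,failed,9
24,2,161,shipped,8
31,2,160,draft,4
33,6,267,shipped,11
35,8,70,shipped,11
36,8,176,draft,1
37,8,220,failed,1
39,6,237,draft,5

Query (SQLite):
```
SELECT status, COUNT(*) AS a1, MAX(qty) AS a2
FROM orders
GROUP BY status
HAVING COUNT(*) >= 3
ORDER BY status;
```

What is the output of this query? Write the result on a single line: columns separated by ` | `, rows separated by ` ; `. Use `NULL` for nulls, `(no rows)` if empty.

draft | 4 | 8 ; failed | 4 | 10 ; shipped | 4 | 11

Group orders by status.
Per group compute: COUNT(*), MAX(qty).
HAVING: drop groups with fewer than 3 rows.
  active: ids {2, 9} → COUNT(*)=2, MAX(qty)=6
  draft: ids {7, 31, 36, 39} → COUNT(*)=4, MAX(qty)=8
  failed: ids {15, 20, 21, 37} → COUNT(*)=4, MAX(qty)=10
  shipped: ids {12, 24, 33, 35} → COUNT(*)=4, MAX(qty)=11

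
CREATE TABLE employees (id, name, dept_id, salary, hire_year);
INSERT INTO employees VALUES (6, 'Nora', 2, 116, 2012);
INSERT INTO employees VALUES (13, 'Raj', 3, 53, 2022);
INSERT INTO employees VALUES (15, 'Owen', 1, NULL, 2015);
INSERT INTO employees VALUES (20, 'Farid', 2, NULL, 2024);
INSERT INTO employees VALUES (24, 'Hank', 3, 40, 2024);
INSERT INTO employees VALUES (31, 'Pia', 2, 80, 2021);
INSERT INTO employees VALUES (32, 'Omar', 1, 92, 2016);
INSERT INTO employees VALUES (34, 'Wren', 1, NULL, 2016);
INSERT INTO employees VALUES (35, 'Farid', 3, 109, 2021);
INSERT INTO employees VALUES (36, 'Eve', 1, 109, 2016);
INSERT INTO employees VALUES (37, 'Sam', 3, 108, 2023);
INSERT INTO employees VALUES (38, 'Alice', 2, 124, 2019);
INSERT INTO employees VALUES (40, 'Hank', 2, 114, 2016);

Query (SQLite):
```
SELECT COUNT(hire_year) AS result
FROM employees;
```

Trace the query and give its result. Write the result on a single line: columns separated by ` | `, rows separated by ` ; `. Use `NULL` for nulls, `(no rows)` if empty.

13

All hire_year values: [2012, 2022, 2015, 2024, 2024, 2021, 2016, 2016, 2021, 2016, 2023, 2019, 2016].
COUNT(hire_year) counts non-NULL values → 13.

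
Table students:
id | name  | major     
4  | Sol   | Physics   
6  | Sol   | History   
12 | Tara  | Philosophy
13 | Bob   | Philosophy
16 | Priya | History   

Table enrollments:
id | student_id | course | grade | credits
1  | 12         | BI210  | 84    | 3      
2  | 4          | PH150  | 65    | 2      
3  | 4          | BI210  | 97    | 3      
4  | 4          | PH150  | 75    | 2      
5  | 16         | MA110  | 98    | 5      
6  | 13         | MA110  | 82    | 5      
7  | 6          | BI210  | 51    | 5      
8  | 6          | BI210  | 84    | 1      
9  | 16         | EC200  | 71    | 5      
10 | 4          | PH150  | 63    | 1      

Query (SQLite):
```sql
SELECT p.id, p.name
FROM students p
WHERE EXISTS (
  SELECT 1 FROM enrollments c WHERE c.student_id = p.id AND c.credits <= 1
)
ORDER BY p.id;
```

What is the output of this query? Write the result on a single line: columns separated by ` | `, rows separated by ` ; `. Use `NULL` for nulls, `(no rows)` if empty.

For each students row, check whether any enrollments with matching student_id has credits <= 1.
Keep rows where that is true.

4 | Sol ; 6 | Sol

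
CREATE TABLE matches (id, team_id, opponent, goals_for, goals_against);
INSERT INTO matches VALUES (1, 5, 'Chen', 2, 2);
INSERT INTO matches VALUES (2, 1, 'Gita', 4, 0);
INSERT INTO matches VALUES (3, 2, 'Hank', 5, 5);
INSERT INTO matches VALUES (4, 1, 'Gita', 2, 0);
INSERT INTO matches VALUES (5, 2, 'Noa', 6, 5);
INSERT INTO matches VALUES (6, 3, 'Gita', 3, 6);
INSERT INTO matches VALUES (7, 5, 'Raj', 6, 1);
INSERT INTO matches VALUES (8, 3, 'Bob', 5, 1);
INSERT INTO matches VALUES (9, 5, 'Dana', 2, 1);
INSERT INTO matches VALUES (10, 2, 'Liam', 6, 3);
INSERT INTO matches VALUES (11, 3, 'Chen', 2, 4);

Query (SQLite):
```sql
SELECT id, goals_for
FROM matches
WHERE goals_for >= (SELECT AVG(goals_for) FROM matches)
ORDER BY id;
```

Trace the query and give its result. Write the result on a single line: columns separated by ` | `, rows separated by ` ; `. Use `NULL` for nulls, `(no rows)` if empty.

2 | 4 ; 3 | 5 ; 5 | 6 ; 7 | 6 ; 8 | 5 ; 10 | 6

Scalar subquery: AVG(goals_for) over all matches rows = 3.909091 (≈; comparison uses full precision).
Keep rows where goals_for >= that value.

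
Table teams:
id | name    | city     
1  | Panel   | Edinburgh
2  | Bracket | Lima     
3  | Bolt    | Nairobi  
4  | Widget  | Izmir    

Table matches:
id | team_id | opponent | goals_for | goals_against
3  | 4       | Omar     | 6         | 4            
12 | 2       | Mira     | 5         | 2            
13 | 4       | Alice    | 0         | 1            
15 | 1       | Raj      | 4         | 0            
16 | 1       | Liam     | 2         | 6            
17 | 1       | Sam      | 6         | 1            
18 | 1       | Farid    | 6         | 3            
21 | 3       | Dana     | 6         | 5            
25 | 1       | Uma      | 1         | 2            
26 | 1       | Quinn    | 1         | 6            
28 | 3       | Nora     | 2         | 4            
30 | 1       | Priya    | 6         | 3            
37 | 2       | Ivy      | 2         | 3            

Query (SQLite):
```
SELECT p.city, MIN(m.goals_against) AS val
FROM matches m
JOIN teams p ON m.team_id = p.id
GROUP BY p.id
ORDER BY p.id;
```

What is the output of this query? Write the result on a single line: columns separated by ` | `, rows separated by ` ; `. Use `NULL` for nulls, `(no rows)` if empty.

Join each matches row to its teams via team_id.
Group joined rows by teams.id; compute MIN(m.goals_against) per group.
  1: ids {15, 16, 17, 18, 25, 26, 30} → MIN(m.goals_against)=0
  2: ids {12, 37} → MIN(m.goals_against)=2
  3: ids {21, 28} → MIN(m.goals_against)=4
  4: ids {3, 13} → MIN(m.goals_against)=1

Edinburgh | 0 ; Lima | 2 ; Nairobi | 4 ; Izmir | 1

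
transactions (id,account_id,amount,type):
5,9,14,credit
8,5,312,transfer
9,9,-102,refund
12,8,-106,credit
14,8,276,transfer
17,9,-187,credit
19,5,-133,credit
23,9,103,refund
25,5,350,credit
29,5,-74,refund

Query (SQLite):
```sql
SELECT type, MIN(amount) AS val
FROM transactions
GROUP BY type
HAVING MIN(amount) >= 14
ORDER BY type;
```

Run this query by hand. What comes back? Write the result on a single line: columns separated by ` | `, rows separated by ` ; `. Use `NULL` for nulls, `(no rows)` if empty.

transfer | 276

Partition transactions by type; compute MIN(amount) within each group.
HAVING: keep groups where MIN(amount) >= 14.
  credit: ids {5, 12, 17, 19, 25} → MIN(amount)=-187
  refund: ids {9, 23, 29} → MIN(amount)=-102
  transfer: ids {8, 14} → MIN(amount)=276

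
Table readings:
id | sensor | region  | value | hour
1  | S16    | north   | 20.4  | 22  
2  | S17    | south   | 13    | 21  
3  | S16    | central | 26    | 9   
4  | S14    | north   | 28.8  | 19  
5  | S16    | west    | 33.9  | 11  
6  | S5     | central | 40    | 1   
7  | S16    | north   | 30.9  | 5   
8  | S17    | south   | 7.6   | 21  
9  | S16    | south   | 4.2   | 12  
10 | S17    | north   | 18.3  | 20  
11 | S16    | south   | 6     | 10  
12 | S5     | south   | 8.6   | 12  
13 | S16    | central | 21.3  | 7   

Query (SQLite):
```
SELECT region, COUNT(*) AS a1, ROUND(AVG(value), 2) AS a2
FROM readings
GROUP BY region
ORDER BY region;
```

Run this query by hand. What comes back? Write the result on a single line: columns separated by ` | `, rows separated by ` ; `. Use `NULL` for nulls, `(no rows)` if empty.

central | 3 | 29.1 ; north | 4 | 24.6 ; south | 5 | 7.88 ; west | 1 | 33.9

Group readings by region.
Per group compute: COUNT(*), ROUND(AVG(value), 2).
  central: ids {3, 6, 13} → COUNT(*)=3, ROUND(AVG(value), 2)=29.1
  north: ids {1, 4, 7, 10} → COUNT(*)=4, ROUND(AVG(value), 2)=24.6
  south: ids {2, 8, 9, 11, 12} → COUNT(*)=5, ROUND(AVG(value), 2)=7.88
  west: ids {5} → COUNT(*)=1, ROUND(AVG(value), 2)=33.9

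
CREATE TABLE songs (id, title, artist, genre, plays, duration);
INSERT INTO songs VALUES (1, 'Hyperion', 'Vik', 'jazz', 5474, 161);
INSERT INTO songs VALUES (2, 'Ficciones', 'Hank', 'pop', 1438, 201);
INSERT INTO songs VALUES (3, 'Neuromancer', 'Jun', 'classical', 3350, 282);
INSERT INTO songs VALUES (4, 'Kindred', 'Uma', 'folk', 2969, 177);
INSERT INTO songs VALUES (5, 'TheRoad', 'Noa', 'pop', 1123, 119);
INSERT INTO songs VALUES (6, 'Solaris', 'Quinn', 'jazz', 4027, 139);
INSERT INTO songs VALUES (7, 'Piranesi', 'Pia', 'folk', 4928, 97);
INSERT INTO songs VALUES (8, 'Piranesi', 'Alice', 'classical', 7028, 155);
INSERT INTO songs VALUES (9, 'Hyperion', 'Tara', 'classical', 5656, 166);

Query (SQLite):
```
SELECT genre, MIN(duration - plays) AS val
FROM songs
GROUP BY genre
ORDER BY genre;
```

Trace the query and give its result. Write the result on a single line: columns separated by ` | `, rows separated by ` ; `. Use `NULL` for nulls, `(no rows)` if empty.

For each row compute duration - plays.
Group by genre; take MIN of the expression per group.
  classical: ids {3, 8, 9} → MIN(duration - plays)=-6873
  folk: ids {4, 7} → MIN(duration - plays)=-4831
  jazz: ids {1, 6} → MIN(duration - plays)=-5313
  pop: ids {2, 5} → MIN(duration - plays)=-1237

classical | -6873 ; folk | -4831 ; jazz | -5313 ; pop | -1237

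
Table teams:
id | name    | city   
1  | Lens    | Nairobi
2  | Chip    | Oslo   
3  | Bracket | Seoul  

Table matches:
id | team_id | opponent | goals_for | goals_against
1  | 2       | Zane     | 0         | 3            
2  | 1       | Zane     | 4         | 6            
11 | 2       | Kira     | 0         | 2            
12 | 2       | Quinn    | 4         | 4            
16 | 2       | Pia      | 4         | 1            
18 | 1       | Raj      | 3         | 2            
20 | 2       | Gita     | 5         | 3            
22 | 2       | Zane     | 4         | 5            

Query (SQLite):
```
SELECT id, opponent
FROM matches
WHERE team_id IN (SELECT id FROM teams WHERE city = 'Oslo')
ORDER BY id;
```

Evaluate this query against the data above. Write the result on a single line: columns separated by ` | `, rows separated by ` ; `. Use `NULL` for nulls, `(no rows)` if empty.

1 | Zane ; 11 | Kira ; 12 | Quinn ; 16 | Pia ; 20 | Gita ; 22 | Zane

Inner query: teams.id where city = 'Oslo'.
Outer: keep matches rows whose team_id is in that set.
Inner query → {2}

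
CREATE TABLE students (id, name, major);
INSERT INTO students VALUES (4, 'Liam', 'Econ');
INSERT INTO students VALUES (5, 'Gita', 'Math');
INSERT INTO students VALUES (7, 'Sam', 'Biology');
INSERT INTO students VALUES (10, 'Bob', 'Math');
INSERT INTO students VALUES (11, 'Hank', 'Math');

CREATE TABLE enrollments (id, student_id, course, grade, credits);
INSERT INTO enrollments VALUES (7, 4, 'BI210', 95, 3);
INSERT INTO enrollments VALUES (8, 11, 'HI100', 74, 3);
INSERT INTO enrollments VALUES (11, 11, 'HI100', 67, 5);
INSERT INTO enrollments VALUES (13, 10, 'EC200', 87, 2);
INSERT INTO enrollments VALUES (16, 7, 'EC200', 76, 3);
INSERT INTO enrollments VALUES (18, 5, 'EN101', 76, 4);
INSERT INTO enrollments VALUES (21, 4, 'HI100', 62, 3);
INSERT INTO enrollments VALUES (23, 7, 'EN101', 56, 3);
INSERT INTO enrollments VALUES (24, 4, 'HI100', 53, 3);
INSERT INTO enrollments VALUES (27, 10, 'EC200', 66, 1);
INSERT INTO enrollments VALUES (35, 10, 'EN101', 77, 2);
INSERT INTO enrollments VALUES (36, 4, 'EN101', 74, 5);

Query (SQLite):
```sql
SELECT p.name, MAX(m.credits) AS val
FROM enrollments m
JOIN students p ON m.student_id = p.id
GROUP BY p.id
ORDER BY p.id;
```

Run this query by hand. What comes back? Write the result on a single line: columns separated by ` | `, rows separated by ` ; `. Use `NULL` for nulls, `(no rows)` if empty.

Liam | 5 ; Gita | 4 ; Sam | 3 ; Bob | 2 ; Hank | 5

Join each enrollments row to its students via student_id.
Group joined rows by students.id; compute MAX(m.credits) per group.
  4: ids {7, 21, 24, 36} → MAX(m.credits)=5
  5: ids {18} → MAX(m.credits)=4
  7: ids {16, 23} → MAX(m.credits)=3
  10: ids {13, 27, 35} → MAX(m.credits)=2
  11: ids {8, 11} → MAX(m.credits)=5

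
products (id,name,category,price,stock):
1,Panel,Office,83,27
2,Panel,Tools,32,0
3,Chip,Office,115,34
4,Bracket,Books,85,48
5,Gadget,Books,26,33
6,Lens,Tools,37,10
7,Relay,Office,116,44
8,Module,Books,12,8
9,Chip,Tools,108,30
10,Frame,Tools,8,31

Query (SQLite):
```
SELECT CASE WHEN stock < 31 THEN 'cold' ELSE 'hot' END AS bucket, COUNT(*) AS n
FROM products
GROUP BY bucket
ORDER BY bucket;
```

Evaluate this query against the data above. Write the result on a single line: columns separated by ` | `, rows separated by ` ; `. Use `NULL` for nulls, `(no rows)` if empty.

cold | 5 ; hot | 5

Bucket rows by stock < 31 → 'cold' else 'hot'; count each bucket.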